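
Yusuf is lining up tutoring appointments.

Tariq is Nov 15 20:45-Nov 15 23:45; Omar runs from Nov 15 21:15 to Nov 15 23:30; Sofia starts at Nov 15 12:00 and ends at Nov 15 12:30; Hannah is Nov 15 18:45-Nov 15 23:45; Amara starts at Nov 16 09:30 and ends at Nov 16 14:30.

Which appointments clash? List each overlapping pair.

Sorted by start: Sofia, Hannah, Tariq, Omar, Amara.
Hannah starts after Sofia ends, so Sofia has no further overlaps.
Tariq starts before Hannah ends → Hannah and Tariq overlap.
Omar starts before Hannah ends → Hannah and Omar overlap.
Amara starts after Hannah ends.
Omar starts before Tariq ends → Tariq and Omar overlap.
Amara starts after Tariq ends.
Amara starts after Omar ends.

Hannah & Omar, Hannah & Tariq, Omar & Tariq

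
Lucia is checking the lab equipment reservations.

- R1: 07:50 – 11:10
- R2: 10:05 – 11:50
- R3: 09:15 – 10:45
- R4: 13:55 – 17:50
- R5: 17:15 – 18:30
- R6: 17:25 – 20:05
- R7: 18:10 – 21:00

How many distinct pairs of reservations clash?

Two intervals overlap when each starts before the other ends.
Sorted by start: R1, R3, R2, R4, R5, R6, R7.
R3 starts before R1 ends → R1 and R3 overlap.
R2 starts before R1 ends → R1 and R2 overlap.
R4 starts after R1 ends; R1 is clear from here.
R2 starts before R3 ends → R3 and R2 overlap.
R4 starts after R3 ends; R3 is clear from here.
R4 starts after R2 ends; R2 is clear from here.
R5 starts before R4 ends → R4 and R5 overlap.
R6 starts before R4 ends → R4 and R6 overlap.
R7 starts after R4 ends.
R6 starts before R5 ends → R5 and R6 overlap.
R7 starts before R5 ends → R5 and R7 overlap.
R7 starts before R6 ends → R6 and R7 overlap.
Overlapping pairs: R1 & R2, R1 & R3, R2 & R3, R4 & R5, R4 & R6, R5 & R6, R5 & R7, R6 & R7 — 8 in total.

8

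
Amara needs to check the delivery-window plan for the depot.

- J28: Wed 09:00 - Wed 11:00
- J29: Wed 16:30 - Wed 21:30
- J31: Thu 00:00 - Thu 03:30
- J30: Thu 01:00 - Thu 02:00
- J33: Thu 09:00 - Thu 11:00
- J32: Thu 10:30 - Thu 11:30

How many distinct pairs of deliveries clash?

2

Sorted by start: J28, J29, J31, J30, J33, J32.
J29 starts after J28 ends — done with J28.
J31 starts after J29 ends — done with J29.
J30 starts before J31 ends → J31 and J30 overlap.
J33 starts after J31 ends — done with J31.
J33 starts after J30 ends — done with J30.
J32 starts before J33 ends → J33 and J32 overlap.
Overlapping pairs: J30 & J31, J32 & J33 — 2 in total.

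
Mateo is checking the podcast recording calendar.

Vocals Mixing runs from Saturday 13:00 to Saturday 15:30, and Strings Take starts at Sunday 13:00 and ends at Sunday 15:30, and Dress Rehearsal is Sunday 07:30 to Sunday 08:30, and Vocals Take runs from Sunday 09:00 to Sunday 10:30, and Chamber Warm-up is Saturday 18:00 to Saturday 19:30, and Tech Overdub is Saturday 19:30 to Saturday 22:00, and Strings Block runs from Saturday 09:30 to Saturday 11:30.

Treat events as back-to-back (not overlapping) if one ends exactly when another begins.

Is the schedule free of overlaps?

Yes

Sorted by start: Strings Block, Vocals Mixing, Chamber Warm-up, Tech Overdub, Dress Rehearsal, Vocals Take, Strings Take.
Vocals Mixing starts after Strings Block ends — done with Strings Block.
Chamber Warm-up starts after Vocals Mixing ends — done with Vocals Mixing.
Tech Overdub starts exactly when Chamber Warm-up ends (back-to-back, no overlap) — done with Chamber Warm-up.
Dress Rehearsal starts after Tech Overdub ends — done with Tech Overdub.
Vocals Take starts after Dress Rehearsal ends — done with Dress Rehearsal.
Strings Take starts after Vocals Take ends.
Every pair is clear; the schedule has no overlaps.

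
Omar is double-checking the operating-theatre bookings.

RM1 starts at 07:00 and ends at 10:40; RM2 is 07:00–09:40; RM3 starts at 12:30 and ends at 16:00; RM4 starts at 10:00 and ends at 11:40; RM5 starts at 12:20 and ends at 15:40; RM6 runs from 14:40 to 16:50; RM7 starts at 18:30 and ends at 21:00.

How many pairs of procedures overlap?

5

Sorted by start: RM1, RM2, RM4, RM5, RM3, RM6, RM7.
RM2 starts before RM1 ends → RM1 and RM2 overlap.
RM4 starts before RM1 ends → RM1 and RM4 overlap.
RM5 starts after RM1 ends — done with RM1.
RM4 starts after RM2 ends — done with RM2.
RM5 starts after RM4 ends — done with RM4.
RM3 starts before RM5 ends → RM5 and RM3 overlap.
RM6 starts before RM5 ends → RM5 and RM6 overlap.
RM7 starts after RM5 ends.
RM6 starts before RM3 ends → RM3 and RM6 overlap.
RM7 starts after RM3 ends.
RM7 starts after RM6 ends.
Overlapping pairs: RM1 & RM2, RM1 & RM4, RM3 & RM5, RM3 & RM6, RM5 & RM6 — 5 in total.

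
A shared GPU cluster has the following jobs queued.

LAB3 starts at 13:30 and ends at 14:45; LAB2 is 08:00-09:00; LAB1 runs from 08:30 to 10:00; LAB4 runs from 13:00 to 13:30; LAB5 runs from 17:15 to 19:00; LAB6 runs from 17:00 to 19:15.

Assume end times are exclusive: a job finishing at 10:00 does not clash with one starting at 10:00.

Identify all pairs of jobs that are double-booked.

Sorted by start: LAB2, LAB1, LAB4, LAB3, LAB6, LAB5.
LAB1 starts before LAB2 ends → LAB2 and LAB1 overlap.
LAB4 starts after LAB2 ends — done with LAB2.
LAB4 starts after LAB1 ends — done with LAB1.
LAB3 starts exactly when LAB4 ends (back-to-back, no overlap) — done with LAB4.
LAB6 starts after LAB3 ends — done with LAB3.
LAB5 starts before LAB6 ends → LAB6 and LAB5 overlap.

LAB1 & LAB2, LAB5 & LAB6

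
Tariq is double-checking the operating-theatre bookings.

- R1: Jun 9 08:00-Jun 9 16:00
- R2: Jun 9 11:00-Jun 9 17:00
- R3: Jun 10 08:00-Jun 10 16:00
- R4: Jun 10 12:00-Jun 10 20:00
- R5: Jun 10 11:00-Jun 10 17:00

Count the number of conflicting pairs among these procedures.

Two intervals overlap when each starts before the other ends.
Sorted by start: R1, R2, R3, R5, R4.
R2 starts before R1 ends → R1 and R2 overlap.
R3 starts after R1 ends, so nothing later overlaps R1 either.
R3 starts after R2 ends, so nothing later overlaps R2 either.
R5 starts before R3 ends → R3 and R5 overlap.
R4 starts before R3 ends → R3 and R4 overlap.
R4 starts before R5 ends → R5 and R4 overlap.
Overlapping pairs: R1 & R2, R3 & R4, R3 & R5, R4 & R5 — 4 in total.

4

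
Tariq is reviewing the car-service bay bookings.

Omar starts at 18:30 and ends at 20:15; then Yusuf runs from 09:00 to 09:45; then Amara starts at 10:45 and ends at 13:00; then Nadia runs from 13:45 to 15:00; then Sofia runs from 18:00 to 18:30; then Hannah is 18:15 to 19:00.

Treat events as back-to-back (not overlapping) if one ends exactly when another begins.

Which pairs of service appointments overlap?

Hannah & Omar, Hannah & Sofia

Sorted by start: Yusuf, Amara, Nadia, Sofia, Hannah, Omar.
Amara starts after Yusuf ends, so Yusuf has no further overlaps.
Nadia starts after Amara ends, so Amara has no further overlaps.
Sofia starts after Nadia ends, so Nadia has no further overlaps.
Hannah starts before Sofia ends → Sofia and Hannah overlap.
Omar starts exactly when Sofia ends (back-to-back, no overlap).
Omar starts before Hannah ends → Hannah and Omar overlap.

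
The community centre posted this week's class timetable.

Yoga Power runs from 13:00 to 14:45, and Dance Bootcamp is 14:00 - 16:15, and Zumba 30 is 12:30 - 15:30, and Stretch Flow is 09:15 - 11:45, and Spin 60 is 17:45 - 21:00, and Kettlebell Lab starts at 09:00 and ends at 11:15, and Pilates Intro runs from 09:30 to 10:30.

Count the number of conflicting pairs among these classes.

6

Sorted by start: Kettlebell Lab, Stretch Flow, Pilates Intro, Zumba 30, Yoga Power, Dance Bootcamp, Spin 60.
Stretch Flow starts before Kettlebell Lab ends → Kettlebell Lab and Stretch Flow overlap.
Pilates Intro starts before Kettlebell Lab ends → Kettlebell Lab and Pilates Intro overlap.
Zumba 30 starts after Kettlebell Lab ends, so nothing later overlaps Kettlebell Lab either.
Pilates Intro starts before Stretch Flow ends → Stretch Flow and Pilates Intro overlap.
Zumba 30 starts after Stretch Flow ends, so nothing later overlaps Stretch Flow either.
Zumba 30 starts after Pilates Intro ends, so nothing later overlaps Pilates Intro either.
Yoga Power starts before Zumba 30 ends → Zumba 30 and Yoga Power overlap.
Dance Bootcamp starts before Zumba 30 ends → Zumba 30 and Dance Bootcamp overlap.
Spin 60 starts after Zumba 30 ends.
Dance Bootcamp starts before Yoga Power ends → Yoga Power and Dance Bootcamp overlap.
Spin 60 starts after Yoga Power ends.
Spin 60 starts after Dance Bootcamp ends.
Overlapping pairs: Dance Bootcamp & Yoga Power, Dance Bootcamp & Zumba 30, Kettlebell Lab & Pilates Intro, Kettlebell Lab & Stretch Flow, Pilates Intro & Stretch Flow, Yoga Power & Zumba 30 — 6 in total.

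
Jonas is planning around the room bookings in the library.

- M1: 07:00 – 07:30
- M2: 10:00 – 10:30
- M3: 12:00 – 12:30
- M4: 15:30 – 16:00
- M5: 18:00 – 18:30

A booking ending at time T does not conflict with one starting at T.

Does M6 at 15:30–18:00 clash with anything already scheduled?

M1: ends 07:30 at or before M6 starts 15:30 → clear.
M2: ends 10:30 at or before M6 starts 15:30 → clear.
M3: ends 12:30 at or before M6 starts 15:30 → clear.
M4: starts 15:30 before M6 ends 18:00, and ends 16:00 after M6 starts 15:30 → overlap.
M5: starts 18:00 at or after M6 ends 18:00 → clear.
M6 overlaps M4.

Yes — it overlaps M4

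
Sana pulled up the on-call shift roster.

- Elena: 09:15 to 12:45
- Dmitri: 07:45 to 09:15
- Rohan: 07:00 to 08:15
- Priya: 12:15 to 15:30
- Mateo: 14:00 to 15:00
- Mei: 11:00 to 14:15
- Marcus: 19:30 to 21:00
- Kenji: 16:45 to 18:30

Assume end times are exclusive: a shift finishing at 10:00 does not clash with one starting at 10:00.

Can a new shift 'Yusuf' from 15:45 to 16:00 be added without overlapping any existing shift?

Rohan: ends 08:15 at or before Yusuf starts 15:45 → clear.
Dmitri: ends 09:15 at or before Yusuf starts 15:45 → clear.
Elena: ends 12:45 at or before Yusuf starts 15:45 → clear.
Mei: ends 14:15 at or before Yusuf starts 15:45 → clear.
Priya: ends 15:30 at or before Yusuf starts 15:45 → clear.
Mateo: ends 15:00 at or before Yusuf starts 15:45 → clear.
Kenji: starts 16:45 at or after Yusuf ends 16:00 → clear.
Marcus: starts 19:30 at or after Yusuf ends 16:00 → clear.

Yes — the slot is free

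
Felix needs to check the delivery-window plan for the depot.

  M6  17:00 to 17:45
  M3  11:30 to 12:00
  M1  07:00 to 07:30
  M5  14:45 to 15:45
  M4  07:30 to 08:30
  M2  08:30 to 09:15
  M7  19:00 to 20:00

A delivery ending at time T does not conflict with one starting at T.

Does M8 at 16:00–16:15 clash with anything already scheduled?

M1: ends 07:30 at or before M8 starts 16:00 → clear.
M4: ends 08:30 at or before M8 starts 16:00 → clear.
M2: ends 09:15 at or before M8 starts 16:00 → clear.
M3: ends 12:00 at or before M8 starts 16:00 → clear.
M5: ends 15:45 at or before M8 starts 16:00 → clear.
M6: starts 17:00 at or after M8 ends 16:15 → clear.
M7: starts 19:00 at or after M8 ends 16:15 → clear.

No — it doesn't clash with anything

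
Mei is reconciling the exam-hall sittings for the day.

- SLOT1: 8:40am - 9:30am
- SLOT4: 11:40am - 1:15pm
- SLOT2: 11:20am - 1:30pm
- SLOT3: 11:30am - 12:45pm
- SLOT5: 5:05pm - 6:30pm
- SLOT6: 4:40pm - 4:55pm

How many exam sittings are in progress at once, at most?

3

Walk through starts and ends in time order (an end at T is processed before a start at T):
8:40am start SLOT1 → 1
9:30am end SLOT1 → 0
11:20am start SLOT2 → 1
11:30am start SLOT3 → 2
11:40am start SLOT4 → 3
12:45pm end SLOT3 → 2
1:15pm end SLOT4 → 1
1:30pm end SLOT2 → 0
4:40pm start SLOT6 → 1
4:55pm end SLOT6 → 0
5:05pm start SLOT5 → 1
6:30pm end SLOT5 → 0
Peak is 3, at 11:40am (SLOT2, SLOT3, SLOT4).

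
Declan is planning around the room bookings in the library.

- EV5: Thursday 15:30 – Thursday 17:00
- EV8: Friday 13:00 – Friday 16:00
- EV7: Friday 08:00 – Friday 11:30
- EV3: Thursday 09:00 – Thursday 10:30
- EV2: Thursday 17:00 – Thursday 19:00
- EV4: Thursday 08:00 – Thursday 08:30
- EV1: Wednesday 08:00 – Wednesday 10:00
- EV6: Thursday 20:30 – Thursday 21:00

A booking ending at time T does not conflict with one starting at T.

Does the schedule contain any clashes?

Check each pair: they overlap iff neither finishes before the other starts.
Sorted by start: EV1, EV4, EV3, EV5, EV2, EV6, EV7, EV8.
EV4 starts after EV1 ends, so EV1 has no further overlaps.
EV3 starts after EV4 ends, so EV4 has no further overlaps.
EV5 starts after EV3 ends, so EV3 has no further overlaps.
EV2 starts exactly when EV5 ends (back-to-back, no overlap), so EV5 has no further overlaps.
EV6 starts after EV2 ends, so EV2 has no further overlaps.
EV7 starts after EV6 ends, so EV6 has no further overlaps.
EV8 starts after EV7 ends.
Every pair is clear; the schedule has no overlaps.

No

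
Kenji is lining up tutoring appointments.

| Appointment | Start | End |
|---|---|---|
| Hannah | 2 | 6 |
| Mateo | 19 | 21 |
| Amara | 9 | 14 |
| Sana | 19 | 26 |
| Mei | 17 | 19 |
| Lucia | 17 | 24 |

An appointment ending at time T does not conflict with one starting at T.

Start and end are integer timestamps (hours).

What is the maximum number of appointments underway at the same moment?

3

Sweep the timeline, counting +1 at each start and −1 at each end (ends before starts at a tie):
2 start Hannah → 1
6 end Hannah → 0
9 start Amara → 1
14 end Amara → 0
17 start Lucia → 1
17 start Mei → 2
19 end Mei → 1
19 start Mateo → 2
19 start Sana → 3
21 end Mateo → 2
24 end Lucia → 1
26 end Sana → 0
Peak is 3, at 19 (Lucia, Mateo, Sana).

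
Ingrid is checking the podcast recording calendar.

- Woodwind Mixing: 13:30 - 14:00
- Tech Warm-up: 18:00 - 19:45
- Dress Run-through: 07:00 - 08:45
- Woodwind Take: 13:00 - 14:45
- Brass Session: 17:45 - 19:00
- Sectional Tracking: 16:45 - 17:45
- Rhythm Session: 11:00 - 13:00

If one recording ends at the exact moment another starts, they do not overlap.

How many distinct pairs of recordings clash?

Sorted by start: Dress Run-through, Rhythm Session, Woodwind Take, Woodwind Mixing, Sectional Tracking, Brass Session, Tech Warm-up.
Rhythm Session starts after Dress Run-through ends, so Dress Run-through has no further overlaps.
Woodwind Take starts exactly when Rhythm Session ends (back-to-back, no overlap), so Rhythm Session has no further overlaps.
Woodwind Mixing starts before Woodwind Take ends → Woodwind Take and Woodwind Mixing overlap.
Sectional Tracking starts after Woodwind Take ends, so Woodwind Take has no further overlaps.
Sectional Tracking starts after Woodwind Mixing ends, so Woodwind Mixing has no further overlaps.
Brass Session starts exactly when Sectional Tracking ends (back-to-back, no overlap), so Sectional Tracking has no further overlaps.
Tech Warm-up starts before Brass Session ends → Brass Session and Tech Warm-up overlap.
Overlapping pairs: Brass Session & Tech Warm-up, Woodwind Mixing & Woodwind Take — 2 in total.

2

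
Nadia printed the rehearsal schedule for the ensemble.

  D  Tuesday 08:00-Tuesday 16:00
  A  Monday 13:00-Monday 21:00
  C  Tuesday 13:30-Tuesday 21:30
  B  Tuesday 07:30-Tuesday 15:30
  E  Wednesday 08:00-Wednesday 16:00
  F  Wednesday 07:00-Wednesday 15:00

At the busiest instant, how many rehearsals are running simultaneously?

3

Walk through starts and ends in time order (an end at T is processed before a start at T):
Monday 13:00 start A → 1
Monday 21:00 end A → 0
Tuesday 07:30 start B → 1
Tuesday 08:00 start D → 2
Tuesday 13:30 start C → 3
Tuesday 15:30 end B → 2
Tuesday 16:00 end D → 1
Tuesday 21:30 end C → 0
Wednesday 07:00 start F → 1
Wednesday 08:00 start E → 2
Wednesday 15:00 end F → 1
Wednesday 16:00 end E → 0
Peak is 3, at Tuesday 13:30 (B, C, D).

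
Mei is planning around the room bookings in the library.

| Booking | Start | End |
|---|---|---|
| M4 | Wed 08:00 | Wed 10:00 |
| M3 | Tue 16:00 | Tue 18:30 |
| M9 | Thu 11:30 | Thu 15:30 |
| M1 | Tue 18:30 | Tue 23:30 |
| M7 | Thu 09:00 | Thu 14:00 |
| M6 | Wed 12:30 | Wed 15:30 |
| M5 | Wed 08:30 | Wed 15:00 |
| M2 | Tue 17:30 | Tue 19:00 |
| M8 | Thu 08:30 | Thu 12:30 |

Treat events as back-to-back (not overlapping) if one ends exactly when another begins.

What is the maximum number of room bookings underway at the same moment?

3

Sort all start/end points and keep a running count:
Tue 16:00 start M3 → 1
Tue 17:30 start M2 → 2
Tue 18:30 end M3 → 1
Tue 18:30 start M1 → 2
Tue 19:00 end M2 → 1
Tue 23:30 end M1 → 0
Wed 08:00 start M4 → 1
Wed 08:30 start M5 → 2
Wed 10:00 end M4 → 1
Wed 12:30 start M6 → 2
Wed 15:00 end M5 → 1
Wed 15:30 end M6 → 0
Thu 08:30 start M8 → 1
Thu 09:00 start M7 → 2
Thu 11:30 start M9 → 3
Thu 12:30 end M8 → 2
Thu 14:00 end M7 → 1
Thu 15:30 end M9 → 0
Peak is 3, at Thu 11:30 (M7, M8, M9).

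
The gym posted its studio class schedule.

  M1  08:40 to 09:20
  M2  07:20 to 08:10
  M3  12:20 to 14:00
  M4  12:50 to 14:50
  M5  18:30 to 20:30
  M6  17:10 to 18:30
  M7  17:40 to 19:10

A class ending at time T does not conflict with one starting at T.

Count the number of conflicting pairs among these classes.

Sorted by start: M2, M1, M3, M4, M6, M7, M5.
M1 starts after M2 ends, so nothing later overlaps M2 either.
M3 starts after M1 ends, so nothing later overlaps M1 either.
M4 starts before M3 ends → M3 and M4 overlap.
M6 starts after M3 ends, so nothing later overlaps M3 either.
M6 starts after M4 ends, so nothing later overlaps M4 either.
M7 starts before M6 ends → M6 and M7 overlap.
M5 starts exactly when M6 ends (back-to-back, no overlap).
M5 starts before M7 ends → M7 and M5 overlap.
Overlapping pairs: M3 & M4, M5 & M7, M6 & M7 — 3 in total.

3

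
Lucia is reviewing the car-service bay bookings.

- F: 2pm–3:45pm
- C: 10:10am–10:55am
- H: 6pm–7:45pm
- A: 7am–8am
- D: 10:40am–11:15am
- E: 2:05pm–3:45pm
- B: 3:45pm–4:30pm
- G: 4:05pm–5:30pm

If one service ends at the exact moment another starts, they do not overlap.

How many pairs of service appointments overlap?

Sorted by start: A, C, D, F, E, B, G, H.
C starts after A ends, so A has no further overlaps.
D starts before C ends → C and D overlap.
F starts after C ends, so C has no further overlaps.
F starts after D ends, so D has no further overlaps.
E starts before F ends → F and E overlap.
B starts exactly when F ends (back-to-back, no overlap), so F has no further overlaps.
B starts exactly when E ends (back-to-back, no overlap), so E has no further overlaps.
G starts before B ends → B and G overlap.
H starts after B ends.
H starts after G ends.
Overlapping pairs: B & G, C & D, E & F — 3 in total.

3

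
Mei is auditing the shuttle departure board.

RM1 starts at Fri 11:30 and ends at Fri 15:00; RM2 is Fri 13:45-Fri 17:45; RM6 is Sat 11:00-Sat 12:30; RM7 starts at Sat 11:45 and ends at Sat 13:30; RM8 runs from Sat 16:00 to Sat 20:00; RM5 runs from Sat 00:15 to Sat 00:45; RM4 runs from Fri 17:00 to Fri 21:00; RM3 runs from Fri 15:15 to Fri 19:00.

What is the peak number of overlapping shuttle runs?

3

Sort all start/end points and keep a running count:
Fri 11:30 start RM1 → 1
Fri 13:45 start RM2 → 2
Fri 15:00 end RM1 → 1
Fri 15:15 start RM3 → 2
Fri 17:00 start RM4 → 3
Fri 17:45 end RM2 → 2
Fri 19:00 end RM3 → 1
Fri 21:00 end RM4 → 0
Sat 00:15 start RM5 → 1
Sat 00:45 end RM5 → 0
Sat 11:00 start RM6 → 1
Sat 11:45 start RM7 → 2
Sat 12:30 end RM6 → 1
Sat 13:30 end RM7 → 0
Sat 16:00 start RM8 → 1
Sat 20:00 end RM8 → 0
Peak is 3, at Fri 17:00 (RM2, RM3, RM4).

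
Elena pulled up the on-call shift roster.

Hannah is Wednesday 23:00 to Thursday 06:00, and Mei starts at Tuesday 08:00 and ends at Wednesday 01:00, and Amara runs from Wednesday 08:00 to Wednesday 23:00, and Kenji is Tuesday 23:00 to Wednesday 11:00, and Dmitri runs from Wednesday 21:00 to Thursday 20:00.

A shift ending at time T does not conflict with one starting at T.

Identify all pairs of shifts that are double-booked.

Sorted by start: Mei, Kenji, Amara, Dmitri, Hannah.
Kenji starts before Mei ends → Mei and Kenji overlap.
Amara starts after Mei ends; Mei is clear from here.
Amara starts before Kenji ends → Kenji and Amara overlap.
Dmitri starts after Kenji ends; Kenji is clear from here.
Dmitri starts before Amara ends → Amara and Dmitri overlap.
Hannah starts exactly when Amara ends (back-to-back, no overlap).
Hannah starts before Dmitri ends → Dmitri and Hannah overlap.

Amara & Dmitri, Amara & Kenji, Dmitri & Hannah, Kenji & Mei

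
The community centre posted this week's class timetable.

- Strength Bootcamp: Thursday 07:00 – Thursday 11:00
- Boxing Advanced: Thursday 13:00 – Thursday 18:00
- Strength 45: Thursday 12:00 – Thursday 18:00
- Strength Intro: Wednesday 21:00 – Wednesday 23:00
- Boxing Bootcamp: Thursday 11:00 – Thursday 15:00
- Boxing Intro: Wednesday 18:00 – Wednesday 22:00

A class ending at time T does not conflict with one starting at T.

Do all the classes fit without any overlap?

No

Sorted by start: Boxing Intro, Strength Intro, Strength Bootcamp, Boxing Bootcamp, Strength 45, Boxing Advanced.
Strength Intro starts before Boxing Intro ends → Boxing Intro and Strength Intro overlap.
That's a conflict, so the schedule is not conflict-free.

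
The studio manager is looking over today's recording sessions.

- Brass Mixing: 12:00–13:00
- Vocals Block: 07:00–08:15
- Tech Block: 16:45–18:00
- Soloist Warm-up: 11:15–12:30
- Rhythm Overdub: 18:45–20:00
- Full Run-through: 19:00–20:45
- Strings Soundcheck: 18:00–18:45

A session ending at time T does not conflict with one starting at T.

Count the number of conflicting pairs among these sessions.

2

Sorted by start: Vocals Block, Soloist Warm-up, Brass Mixing, Tech Block, Strings Soundcheck, Rhythm Overdub, Full Run-through.
Soloist Warm-up starts after Vocals Block ends — done with Vocals Block.
Brass Mixing starts before Soloist Warm-up ends → Soloist Warm-up and Brass Mixing overlap.
Tech Block starts after Soloist Warm-up ends — done with Soloist Warm-up.
Tech Block starts after Brass Mixing ends — done with Brass Mixing.
Strings Soundcheck starts exactly when Tech Block ends (back-to-back, no overlap) — done with Tech Block.
Rhythm Overdub starts exactly when Strings Soundcheck ends (back-to-back, no overlap) — done with Strings Soundcheck.
Full Run-through starts before Rhythm Overdub ends → Rhythm Overdub and Full Run-through overlap.
Overlapping pairs: Brass Mixing & Soloist Warm-up, Full Run-through & Rhythm Overdub — 2 in total.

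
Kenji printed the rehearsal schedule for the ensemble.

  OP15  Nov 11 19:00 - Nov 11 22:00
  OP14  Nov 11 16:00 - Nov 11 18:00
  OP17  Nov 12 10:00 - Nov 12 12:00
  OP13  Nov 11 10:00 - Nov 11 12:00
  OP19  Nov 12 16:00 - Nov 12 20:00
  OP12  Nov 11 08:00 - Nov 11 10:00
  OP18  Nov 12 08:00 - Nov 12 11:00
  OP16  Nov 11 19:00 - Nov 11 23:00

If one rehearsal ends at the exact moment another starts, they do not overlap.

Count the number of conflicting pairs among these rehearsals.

Sorted by start: OP12, OP13, OP14, OP15, OP16, OP18, OP17, OP19.
OP13 starts exactly when OP12 ends (back-to-back, no overlap) — done with OP12.
OP14 starts after OP13 ends — done with OP13.
OP15 starts after OP14 ends — done with OP14.
OP16 starts before OP15 ends → OP15 and OP16 overlap.
OP18 starts after OP15 ends — done with OP15.
OP18 starts after OP16 ends — done with OP16.
OP17 starts before OP18 ends → OP18 and OP17 overlap.
OP19 starts after OP18 ends.
OP19 starts after OP17 ends.
Overlapping pairs: OP15 & OP16, OP17 & OP18 — 2 in total.

2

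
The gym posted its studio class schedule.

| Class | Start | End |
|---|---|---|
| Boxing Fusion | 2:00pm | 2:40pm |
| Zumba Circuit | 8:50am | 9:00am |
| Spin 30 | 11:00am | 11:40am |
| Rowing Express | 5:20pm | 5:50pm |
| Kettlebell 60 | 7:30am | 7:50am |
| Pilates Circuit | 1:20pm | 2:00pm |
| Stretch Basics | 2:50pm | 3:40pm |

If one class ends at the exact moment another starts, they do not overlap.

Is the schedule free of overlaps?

Sorted by start: Kettlebell 60, Zumba Circuit, Spin 30, Pilates Circuit, Boxing Fusion, Stretch Basics, Rowing Express.
Zumba Circuit starts after Kettlebell 60 ends; Kettlebell 60 is clear from here.
Spin 30 starts after Zumba Circuit ends; Zumba Circuit is clear from here.
Pilates Circuit starts after Spin 30 ends; Spin 30 is clear from here.
Boxing Fusion starts exactly when Pilates Circuit ends (back-to-back, no overlap); Pilates Circuit is clear from here.
Stretch Basics starts after Boxing Fusion ends; Boxing Fusion is clear from here.
Rowing Express starts after Stretch Basics ends.
Every pair is clear; the schedule has no overlaps.

Yes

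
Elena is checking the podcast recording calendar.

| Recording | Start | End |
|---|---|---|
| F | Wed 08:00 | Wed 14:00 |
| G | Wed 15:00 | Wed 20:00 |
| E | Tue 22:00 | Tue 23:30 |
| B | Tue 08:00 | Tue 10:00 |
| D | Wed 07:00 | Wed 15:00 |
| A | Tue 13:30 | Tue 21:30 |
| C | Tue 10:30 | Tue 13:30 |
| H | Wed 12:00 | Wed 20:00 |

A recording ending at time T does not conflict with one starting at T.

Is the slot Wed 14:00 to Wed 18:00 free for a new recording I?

B: ends Tue 10:00 at or before I starts Wed 14:00 → clear.
C: ends Tue 13:30 at or before I starts Wed 14:00 → clear.
A: ends Tue 21:30 at or before I starts Wed 14:00 → clear.
E: ends Tue 23:30 at or before I starts Wed 14:00 → clear.
D: starts Wed 07:00 before I ends Wed 18:00, and ends Wed 15:00 after I starts Wed 14:00 → overlap.
F: ends Wed 14:00 at or before I starts Wed 14:00 → clear.
H: starts Wed 12:00 before I ends Wed 18:00, and ends Wed 20:00 after I starts Wed 14:00 → overlap.
G: starts Wed 15:00 before I ends Wed 18:00, and ends Wed 20:00 after I starts Wed 14:00 → overlap.
I overlaps D, G, H.

No — it overlaps D, G, H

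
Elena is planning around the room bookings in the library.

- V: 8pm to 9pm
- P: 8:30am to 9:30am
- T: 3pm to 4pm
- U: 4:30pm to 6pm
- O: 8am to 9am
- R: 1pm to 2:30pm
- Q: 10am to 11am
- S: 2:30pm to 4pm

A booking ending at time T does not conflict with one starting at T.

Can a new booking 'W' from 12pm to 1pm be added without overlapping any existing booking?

Yes — the slot is free

O: ends 9am at or before W starts 12pm → clear.
P: ends 9:30am at or before W starts 12pm → clear.
Q: ends 11am at or before W starts 12pm → clear.
R: starts 1pm at or after W ends 1pm → clear.
S: starts 2:30pm at or after W ends 1pm → clear.
T: starts 3pm at or after W ends 1pm → clear.
U: starts 4:30pm at or after W ends 1pm → clear.
V: starts 8pm at or after W ends 1pm → clear.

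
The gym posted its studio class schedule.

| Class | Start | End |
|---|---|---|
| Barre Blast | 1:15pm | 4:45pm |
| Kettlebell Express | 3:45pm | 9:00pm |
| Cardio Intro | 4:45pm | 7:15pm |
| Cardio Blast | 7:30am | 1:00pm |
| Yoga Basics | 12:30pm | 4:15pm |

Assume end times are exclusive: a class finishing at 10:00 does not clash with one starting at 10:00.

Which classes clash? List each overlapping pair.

Sorted by start: Cardio Blast, Yoga Basics, Barre Blast, Kettlebell Express, Cardio Intro.
Yoga Basics starts before Cardio Blast ends → Cardio Blast and Yoga Basics overlap.
Barre Blast starts after Cardio Blast ends — done with Cardio Blast.
Barre Blast starts before Yoga Basics ends → Yoga Basics and Barre Blast overlap.
Kettlebell Express starts before Yoga Basics ends → Yoga Basics and Kettlebell Express overlap.
Cardio Intro starts after Yoga Basics ends.
Kettlebell Express starts before Barre Blast ends → Barre Blast and Kettlebell Express overlap.
Cardio Intro starts exactly when Barre Blast ends (back-to-back, no overlap).
Cardio Intro starts before Kettlebell Express ends → Kettlebell Express and Cardio Intro overlap.

Barre Blast & Kettlebell Express, Barre Blast & Yoga Basics, Cardio Blast & Yoga Basics, Cardio Intro & Kettlebell Express, Kettlebell Express & Yoga Basics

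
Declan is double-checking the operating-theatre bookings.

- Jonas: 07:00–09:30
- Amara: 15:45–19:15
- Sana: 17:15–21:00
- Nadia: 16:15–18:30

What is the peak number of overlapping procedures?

Sweep the timeline, counting +1 at each start and −1 at each end (ends before starts at a tie):
07:00 start Jonas → 1
09:30 end Jonas → 0
15:45 start Amara → 1
16:15 start Nadia → 2
17:15 start Sana → 3
18:30 end Nadia → 2
19:15 end Amara → 1
21:00 end Sana → 0
Peak is 3, at 17:15 (Amara, Nadia, Sana).

3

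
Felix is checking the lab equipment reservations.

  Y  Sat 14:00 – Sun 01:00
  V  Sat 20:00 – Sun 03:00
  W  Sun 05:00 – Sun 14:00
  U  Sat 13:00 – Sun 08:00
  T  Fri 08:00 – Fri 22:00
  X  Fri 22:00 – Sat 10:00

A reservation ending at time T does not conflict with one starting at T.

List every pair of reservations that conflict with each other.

U & V, U & W, U & Y, V & Y

Check each pair: they overlap iff neither finishes before the other starts.
Sorted by start: T, X, U, Y, V, W.
X starts exactly when T ends (back-to-back, no overlap) — done with T.
U starts after X ends — done with X.
Y starts before U ends → U and Y overlap.
V starts before U ends → U and V overlap.
W starts before U ends → U and W overlap.
V starts before Y ends → Y and V overlap.
W starts after Y ends.
W starts after V ends.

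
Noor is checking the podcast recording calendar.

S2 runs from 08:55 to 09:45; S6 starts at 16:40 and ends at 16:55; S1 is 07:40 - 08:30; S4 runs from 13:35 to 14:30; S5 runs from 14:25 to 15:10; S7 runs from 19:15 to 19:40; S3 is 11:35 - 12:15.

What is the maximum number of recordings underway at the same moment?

2

Sweep the timeline, counting +1 at each start and −1 at each end (ends before starts at a tie):
07:40 start S1 → 1
08:30 end S1 → 0
08:55 start S2 → 1
09:45 end S2 → 0
11:35 start S3 → 1
12:15 end S3 → 0
13:35 start S4 → 1
14:25 start S5 → 2
14:30 end S4 → 1
15:10 end S5 → 0
16:40 start S6 → 1
16:55 end S6 → 0
19:15 start S7 → 1
19:40 end S7 → 0
Peak is 2, at 14:25 (S4, S5).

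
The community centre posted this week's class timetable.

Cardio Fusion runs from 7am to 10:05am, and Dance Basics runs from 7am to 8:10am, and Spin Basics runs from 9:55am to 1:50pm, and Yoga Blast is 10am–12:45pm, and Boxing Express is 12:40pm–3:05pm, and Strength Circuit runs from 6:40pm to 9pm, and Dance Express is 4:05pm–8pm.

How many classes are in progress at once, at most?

3

Sort all start/end points and keep a running count:
7am start Cardio Fusion → 1
7am start Dance Basics → 2
8:10am end Dance Basics → 1
9:55am start Spin Basics → 2
10am start Yoga Blast → 3
10:05am end Cardio Fusion → 2
12:40pm start Boxing Express → 3
12:45pm end Yoga Blast → 2
1:50pm end Spin Basics → 1
3:05pm end Boxing Express → 0
4:05pm start Dance Express → 1
6:40pm start Strength Circuit → 2
8pm end Dance Express → 1
9pm end Strength Circuit → 0
Peak is 3, at 10am (Cardio Fusion, Spin Basics, Yoga Blast).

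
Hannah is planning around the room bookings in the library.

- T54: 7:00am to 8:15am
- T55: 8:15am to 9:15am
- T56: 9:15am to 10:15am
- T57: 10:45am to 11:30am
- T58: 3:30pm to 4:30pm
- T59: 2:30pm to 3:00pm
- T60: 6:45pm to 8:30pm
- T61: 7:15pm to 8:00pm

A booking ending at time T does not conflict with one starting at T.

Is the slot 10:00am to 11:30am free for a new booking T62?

T54: ends 8:15am at or before T62 starts 10:00am → clear.
T55: ends 9:15am at or before T62 starts 10:00am → clear.
T56: starts 9:15am before T62 ends 11:30am, and ends 10:15am after T62 starts 10:00am → overlap.
T57: starts 10:45am before T62 ends 11:30am, and ends 11:30am after T62 starts 10:00am → overlap.
T59: starts 2:30pm at or after T62 ends 11:30am → clear.
T58: starts 3:30pm at or after T62 ends 11:30am → clear.
T60: starts 6:45pm at or after T62 ends 11:30am → clear.
T61: starts 7:15pm at or after T62 ends 11:30am → clear.
T62 overlaps T56, T57.

No — it overlaps T56, T57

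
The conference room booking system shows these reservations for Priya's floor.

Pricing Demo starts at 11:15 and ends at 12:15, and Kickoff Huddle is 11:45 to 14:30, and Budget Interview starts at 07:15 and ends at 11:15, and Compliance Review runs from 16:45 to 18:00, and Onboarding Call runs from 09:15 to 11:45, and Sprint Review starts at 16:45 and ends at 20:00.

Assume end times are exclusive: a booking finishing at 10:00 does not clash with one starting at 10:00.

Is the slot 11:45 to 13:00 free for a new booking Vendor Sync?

No — it overlaps Kickoff Huddle, Pricing Demo

Budget Interview: ends 11:15 at or before Vendor Sync starts 11:45 → clear.
Onboarding Call: ends 11:45 at or before Vendor Sync starts 11:45 → clear.
Pricing Demo: starts 11:15 before Vendor Sync ends 13:00, and ends 12:15 after Vendor Sync starts 11:45 → overlap.
Kickoff Huddle: starts 11:45 before Vendor Sync ends 13:00, and ends 14:30 after Vendor Sync starts 11:45 → overlap.
Compliance Review: starts 16:45 at or after Vendor Sync ends 13:00 → clear.
Sprint Review: starts 16:45 at or after Vendor Sync ends 13:00 → clear.
Vendor Sync overlaps Pricing Demo, Kickoff Huddle.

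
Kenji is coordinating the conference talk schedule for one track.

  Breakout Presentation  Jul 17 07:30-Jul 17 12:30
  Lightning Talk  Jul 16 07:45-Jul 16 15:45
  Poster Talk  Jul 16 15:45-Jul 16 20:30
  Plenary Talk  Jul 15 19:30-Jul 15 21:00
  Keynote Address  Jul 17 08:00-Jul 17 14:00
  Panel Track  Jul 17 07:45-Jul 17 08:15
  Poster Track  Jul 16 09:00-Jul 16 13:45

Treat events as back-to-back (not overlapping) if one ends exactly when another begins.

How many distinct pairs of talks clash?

Two intervals overlap when each starts before the other ends.
Sorted by start: Plenary Talk, Lightning Talk, Poster Track, Poster Talk, Breakout Presentation, Panel Track, Keynote Address.
Lightning Talk starts after Plenary Talk ends, so nothing later overlaps Plenary Talk either.
Poster Track starts before Lightning Talk ends → Lightning Talk and Poster Track overlap.
Poster Talk starts exactly when Lightning Talk ends (back-to-back, no overlap), so nothing later overlaps Lightning Talk either.
Poster Talk starts after Poster Track ends, so nothing later overlaps Poster Track either.
Breakout Presentation starts after Poster Talk ends, so nothing later overlaps Poster Talk either.
Panel Track starts before Breakout Presentation ends → Breakout Presentation and Panel Track overlap.
Keynote Address starts before Breakout Presentation ends → Breakout Presentation and Keynote Address overlap.
Keynote Address starts before Panel Track ends → Panel Track and Keynote Address overlap.
Overlapping pairs: Breakout Presentation & Keynote Address, Breakout Presentation & Panel Track, Keynote Address & Panel Track, Lightning Talk & Poster Track — 4 in total.

4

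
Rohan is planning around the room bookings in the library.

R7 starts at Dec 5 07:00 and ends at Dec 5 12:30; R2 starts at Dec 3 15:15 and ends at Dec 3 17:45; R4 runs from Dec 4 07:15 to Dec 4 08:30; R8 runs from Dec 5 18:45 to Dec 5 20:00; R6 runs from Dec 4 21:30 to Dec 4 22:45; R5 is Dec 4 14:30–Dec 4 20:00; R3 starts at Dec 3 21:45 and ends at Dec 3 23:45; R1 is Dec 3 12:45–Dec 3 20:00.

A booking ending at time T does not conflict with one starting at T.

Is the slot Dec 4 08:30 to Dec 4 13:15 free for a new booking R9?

R1: ends Dec 3 20:00 at or before R9 starts Dec 4 08:30 → clear.
R2: ends Dec 3 17:45 at or before R9 starts Dec 4 08:30 → clear.
R3: ends Dec 3 23:45 at or before R9 starts Dec 4 08:30 → clear.
R4: ends Dec 4 08:30 at or before R9 starts Dec 4 08:30 → clear.
R5: starts Dec 4 14:30 at or after R9 ends Dec 4 13:15 → clear.
R6: starts Dec 4 21:30 at or after R9 ends Dec 4 13:15 → clear.
R7: starts Dec 5 07:00 at or after R9 ends Dec 4 13:15 → clear.
R8: starts Dec 5 18:45 at or after R9 ends Dec 4 13:15 → clear.

Yes — the slot is free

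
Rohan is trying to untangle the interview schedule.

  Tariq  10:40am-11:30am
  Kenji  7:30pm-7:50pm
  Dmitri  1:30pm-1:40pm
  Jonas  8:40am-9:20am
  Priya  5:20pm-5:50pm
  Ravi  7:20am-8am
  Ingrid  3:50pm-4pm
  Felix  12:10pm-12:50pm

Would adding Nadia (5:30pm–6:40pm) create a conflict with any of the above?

Yes — it overlaps Priya

Ravi: ends 8am at or before Nadia starts 5:30pm → clear.
Jonas: ends 9:20am at or before Nadia starts 5:30pm → clear.
Tariq: ends 11:30am at or before Nadia starts 5:30pm → clear.
Felix: ends 12:50pm at or before Nadia starts 5:30pm → clear.
Dmitri: ends 1:40pm at or before Nadia starts 5:30pm → clear.
Ingrid: ends 4pm at or before Nadia starts 5:30pm → clear.
Priya: starts 5:20pm before Nadia ends 6:40pm, and ends 5:50pm after Nadia starts 5:30pm → overlap.
Kenji: starts 7:30pm at or after Nadia ends 6:40pm → clear.
Nadia overlaps Priya.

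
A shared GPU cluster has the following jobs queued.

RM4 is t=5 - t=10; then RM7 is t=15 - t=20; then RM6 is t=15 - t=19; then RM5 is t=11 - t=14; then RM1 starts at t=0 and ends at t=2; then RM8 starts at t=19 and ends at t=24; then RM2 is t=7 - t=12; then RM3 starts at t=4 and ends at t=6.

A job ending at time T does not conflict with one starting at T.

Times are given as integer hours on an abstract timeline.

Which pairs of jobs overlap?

Check each pair: they overlap iff neither finishes before the other starts.
Sorted by start: RM1, RM3, RM4, RM2, RM5, RM6, RM7, RM8.
RM3 starts after RM1 ends, so RM1 has no further overlaps.
RM4 starts before RM3 ends → RM3 and RM4 overlap.
RM2 starts after RM3 ends, so RM3 has no further overlaps.
RM2 starts before RM4 ends → RM4 and RM2 overlap.
RM5 starts after RM4 ends, so RM4 has no further overlaps.
RM5 starts before RM2 ends → RM2 and RM5 overlap.
RM6 starts after RM2 ends, so RM2 has no further overlaps.
RM6 starts after RM5 ends, so RM5 has no further overlaps.
RM7 starts before RM6 ends → RM6 and RM7 overlap.
RM8 starts exactly when RM6 ends (back-to-back, no overlap).
RM8 starts before RM7 ends → RM7 and RM8 overlap.

RM2 & RM4, RM2 & RM5, RM3 & RM4, RM6 & RM7, RM7 & RM8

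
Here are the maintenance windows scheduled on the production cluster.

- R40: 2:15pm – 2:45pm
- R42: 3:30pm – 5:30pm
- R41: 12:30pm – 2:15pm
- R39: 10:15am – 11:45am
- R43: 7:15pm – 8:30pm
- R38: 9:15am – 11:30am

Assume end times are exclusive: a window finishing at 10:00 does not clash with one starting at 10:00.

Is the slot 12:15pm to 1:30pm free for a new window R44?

No — it overlaps R41

R38: ends 11:30am at or before R44 starts 12:15pm → clear.
R39: ends 11:45am at or before R44 starts 12:15pm → clear.
R41: starts 12:30pm before R44 ends 1:30pm, and ends 2:15pm after R44 starts 12:15pm → overlap.
R40: starts 2:15pm at or after R44 ends 1:30pm → clear.
R42: starts 3:30pm at or after R44 ends 1:30pm → clear.
R43: starts 7:15pm at or after R44 ends 1:30pm → clear.
R44 overlaps R41.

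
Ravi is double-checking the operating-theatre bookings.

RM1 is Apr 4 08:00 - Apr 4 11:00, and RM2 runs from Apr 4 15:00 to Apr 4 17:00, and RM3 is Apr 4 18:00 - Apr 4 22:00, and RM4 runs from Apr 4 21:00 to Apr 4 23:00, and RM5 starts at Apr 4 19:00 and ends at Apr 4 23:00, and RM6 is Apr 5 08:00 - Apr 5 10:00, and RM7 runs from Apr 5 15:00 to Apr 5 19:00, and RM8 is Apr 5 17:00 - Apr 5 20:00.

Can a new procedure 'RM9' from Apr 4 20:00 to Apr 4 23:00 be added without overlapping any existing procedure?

No — it overlaps RM3, RM4, RM5

RM1: ends Apr 4 11:00 at or before RM9 starts Apr 4 20:00 → clear.
RM2: ends Apr 4 17:00 at or before RM9 starts Apr 4 20:00 → clear.
RM3: starts Apr 4 18:00 before RM9 ends Apr 4 23:00, and ends Apr 4 22:00 after RM9 starts Apr 4 20:00 → overlap.
RM5: starts Apr 4 19:00 before RM9 ends Apr 4 23:00, and ends Apr 4 23:00 after RM9 starts Apr 4 20:00 → overlap.
RM4: starts Apr 4 21:00 before RM9 ends Apr 4 23:00, and ends Apr 4 23:00 after RM9 starts Apr 4 20:00 → overlap.
RM6: starts Apr 5 08:00 at or after RM9 ends Apr 4 23:00 → clear.
RM7: starts Apr 5 15:00 at or after RM9 ends Apr 4 23:00 → clear.
RM8: starts Apr 5 17:00 at or after RM9 ends Apr 4 23:00 → clear.
RM9 overlaps RM3, RM4, RM5.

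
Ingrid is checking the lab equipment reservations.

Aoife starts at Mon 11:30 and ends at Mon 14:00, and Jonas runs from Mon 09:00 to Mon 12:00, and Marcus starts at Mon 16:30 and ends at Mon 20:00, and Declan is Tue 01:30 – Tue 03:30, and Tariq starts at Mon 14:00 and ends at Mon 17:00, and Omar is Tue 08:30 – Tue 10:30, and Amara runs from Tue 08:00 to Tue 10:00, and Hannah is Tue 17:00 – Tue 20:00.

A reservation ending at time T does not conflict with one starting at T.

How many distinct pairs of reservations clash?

3

Sorted by start: Jonas, Aoife, Tariq, Marcus, Declan, Amara, Omar, Hannah.
Aoife starts before Jonas ends → Jonas and Aoife overlap.
Tariq starts after Jonas ends — done with Jonas.
Tariq starts exactly when Aoife ends (back-to-back, no overlap) — done with Aoife.
Marcus starts before Tariq ends → Tariq and Marcus overlap.
Declan starts after Tariq ends — done with Tariq.
Declan starts after Marcus ends — done with Marcus.
Amara starts after Declan ends — done with Declan.
Omar starts before Amara ends → Amara and Omar overlap.
Hannah starts after Amara ends.
Hannah starts after Omar ends.
Overlapping pairs: Amara & Omar, Aoife & Jonas, Marcus & Tariq — 3 in total.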